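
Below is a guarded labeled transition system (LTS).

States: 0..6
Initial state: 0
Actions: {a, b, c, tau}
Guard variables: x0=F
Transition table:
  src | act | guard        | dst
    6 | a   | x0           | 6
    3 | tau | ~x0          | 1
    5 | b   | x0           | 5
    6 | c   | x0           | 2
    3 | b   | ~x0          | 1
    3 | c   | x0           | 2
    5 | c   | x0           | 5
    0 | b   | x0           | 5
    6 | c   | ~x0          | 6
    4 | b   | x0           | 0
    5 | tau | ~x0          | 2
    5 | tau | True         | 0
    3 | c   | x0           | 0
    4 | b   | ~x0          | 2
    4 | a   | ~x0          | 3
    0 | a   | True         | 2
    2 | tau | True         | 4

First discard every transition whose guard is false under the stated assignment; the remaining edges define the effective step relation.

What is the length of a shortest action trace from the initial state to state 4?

Layered search for 4:
  depth 0: {0}
  depth 1: {2}
  depth 2: {4}
depth(4)=2, e.g. a·tau

Answer: 2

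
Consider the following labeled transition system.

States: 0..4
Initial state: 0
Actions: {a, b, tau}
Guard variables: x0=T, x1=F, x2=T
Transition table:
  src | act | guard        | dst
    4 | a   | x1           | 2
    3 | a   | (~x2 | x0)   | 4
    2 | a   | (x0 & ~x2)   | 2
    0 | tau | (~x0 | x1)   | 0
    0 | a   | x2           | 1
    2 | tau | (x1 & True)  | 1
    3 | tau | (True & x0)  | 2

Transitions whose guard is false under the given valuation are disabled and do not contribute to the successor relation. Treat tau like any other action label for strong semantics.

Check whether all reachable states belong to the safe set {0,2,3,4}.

Answer: INVARIANT VIOLATED at state 1

Analysis:
Safe = {0,2,3,4}
Reach set: {0,1}
  0: safe
  1: outside
counterexample path to 1: a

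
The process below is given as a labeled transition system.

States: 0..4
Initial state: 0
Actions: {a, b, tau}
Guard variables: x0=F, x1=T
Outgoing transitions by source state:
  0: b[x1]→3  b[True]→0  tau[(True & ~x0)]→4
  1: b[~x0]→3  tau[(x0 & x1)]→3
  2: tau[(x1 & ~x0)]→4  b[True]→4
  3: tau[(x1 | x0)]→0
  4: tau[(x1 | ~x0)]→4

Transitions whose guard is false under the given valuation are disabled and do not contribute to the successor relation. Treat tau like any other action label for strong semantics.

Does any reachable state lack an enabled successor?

Answer: DEADLOCK-FREE

Analysis:
Reachable = {0,3,4}
  0: b→0  b→3  tau→4  [3 exit(s)]
  3: tau→0  [1 exit(s)]
  4: tau→4  [1 exit(s)]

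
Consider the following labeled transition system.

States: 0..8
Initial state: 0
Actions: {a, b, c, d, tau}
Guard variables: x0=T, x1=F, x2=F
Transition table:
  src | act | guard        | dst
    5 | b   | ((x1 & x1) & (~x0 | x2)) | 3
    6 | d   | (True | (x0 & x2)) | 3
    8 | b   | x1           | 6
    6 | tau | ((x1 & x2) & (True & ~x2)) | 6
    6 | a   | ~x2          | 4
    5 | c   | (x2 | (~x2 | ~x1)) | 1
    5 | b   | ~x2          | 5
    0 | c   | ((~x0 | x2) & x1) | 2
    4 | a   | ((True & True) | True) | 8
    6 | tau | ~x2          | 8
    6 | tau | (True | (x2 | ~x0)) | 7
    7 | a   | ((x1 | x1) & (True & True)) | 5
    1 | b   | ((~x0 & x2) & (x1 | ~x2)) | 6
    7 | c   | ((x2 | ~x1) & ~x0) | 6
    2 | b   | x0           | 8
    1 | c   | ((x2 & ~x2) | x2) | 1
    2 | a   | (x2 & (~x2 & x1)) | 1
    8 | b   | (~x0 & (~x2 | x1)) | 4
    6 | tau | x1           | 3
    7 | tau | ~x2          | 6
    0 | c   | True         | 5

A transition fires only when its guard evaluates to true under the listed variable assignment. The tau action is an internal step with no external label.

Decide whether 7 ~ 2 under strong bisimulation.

Answer: NOT BISIMILAR

Trace:
Refine partition for ~:
  P[0] = {{0,1,2,3,4,5,6,7,8}}
  P[1] = {{0},{1,3,8},{2},{4},{5},{6},{7}}
stable after 2 split(s): 7 block(s)
[7]={7}  [2]={2}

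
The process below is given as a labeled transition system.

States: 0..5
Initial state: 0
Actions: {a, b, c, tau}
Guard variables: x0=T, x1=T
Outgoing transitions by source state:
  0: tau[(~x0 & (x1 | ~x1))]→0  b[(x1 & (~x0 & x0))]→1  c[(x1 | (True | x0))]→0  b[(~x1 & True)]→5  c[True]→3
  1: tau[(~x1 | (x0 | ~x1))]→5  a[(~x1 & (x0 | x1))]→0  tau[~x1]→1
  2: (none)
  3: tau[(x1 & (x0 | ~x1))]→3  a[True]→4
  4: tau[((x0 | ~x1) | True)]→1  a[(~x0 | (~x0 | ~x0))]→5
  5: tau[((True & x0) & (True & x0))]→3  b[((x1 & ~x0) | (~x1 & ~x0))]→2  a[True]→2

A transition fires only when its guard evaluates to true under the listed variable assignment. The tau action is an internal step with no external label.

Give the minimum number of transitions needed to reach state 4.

BFS to 4:
  depth 0: {0}
  depth 1: {3}
  depth 2: {4}
4 enters at depth 2; path c·a

Answer: 2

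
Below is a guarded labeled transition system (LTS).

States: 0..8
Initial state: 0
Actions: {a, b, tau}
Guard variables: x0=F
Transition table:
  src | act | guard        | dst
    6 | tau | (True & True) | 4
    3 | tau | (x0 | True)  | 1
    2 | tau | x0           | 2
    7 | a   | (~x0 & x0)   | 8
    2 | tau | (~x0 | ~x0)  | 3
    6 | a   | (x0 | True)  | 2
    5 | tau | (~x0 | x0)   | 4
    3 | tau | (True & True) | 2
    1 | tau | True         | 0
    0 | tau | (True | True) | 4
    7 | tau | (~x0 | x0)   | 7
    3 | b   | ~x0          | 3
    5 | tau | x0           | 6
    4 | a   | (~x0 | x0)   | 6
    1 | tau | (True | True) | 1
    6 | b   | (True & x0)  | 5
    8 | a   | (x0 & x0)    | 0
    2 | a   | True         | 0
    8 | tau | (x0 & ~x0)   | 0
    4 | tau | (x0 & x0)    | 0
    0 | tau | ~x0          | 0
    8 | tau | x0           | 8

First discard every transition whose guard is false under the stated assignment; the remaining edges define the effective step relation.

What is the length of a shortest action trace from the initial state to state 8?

Breadth-first toward 8:
  L0 = {0}
  L1 = {4}
  L2 = {6}
  L3 = {2}
  L4 = {3}
  L5 = {1}
8 never appears.

Answer: UNREACHABLE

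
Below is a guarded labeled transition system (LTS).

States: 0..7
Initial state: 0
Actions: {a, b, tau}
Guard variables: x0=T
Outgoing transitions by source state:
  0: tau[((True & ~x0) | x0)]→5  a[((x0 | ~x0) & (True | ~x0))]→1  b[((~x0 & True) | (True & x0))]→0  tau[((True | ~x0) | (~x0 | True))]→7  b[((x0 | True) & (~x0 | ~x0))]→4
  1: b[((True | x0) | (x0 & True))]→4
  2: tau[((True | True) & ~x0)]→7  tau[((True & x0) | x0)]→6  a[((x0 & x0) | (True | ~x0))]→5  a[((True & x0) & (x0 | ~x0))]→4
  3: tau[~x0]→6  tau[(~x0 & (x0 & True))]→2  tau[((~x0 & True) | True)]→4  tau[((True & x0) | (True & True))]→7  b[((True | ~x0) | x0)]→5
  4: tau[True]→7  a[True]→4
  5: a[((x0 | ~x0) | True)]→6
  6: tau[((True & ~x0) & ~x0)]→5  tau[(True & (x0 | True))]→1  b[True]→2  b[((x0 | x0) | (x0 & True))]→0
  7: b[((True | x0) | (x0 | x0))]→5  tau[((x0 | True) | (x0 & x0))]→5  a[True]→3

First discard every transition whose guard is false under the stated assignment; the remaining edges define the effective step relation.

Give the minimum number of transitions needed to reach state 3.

Answer: 2

Analysis:
Breadth-first toward 3:
  depth 0: {0}
  depth 1: {1,5,7}
  depth 2: {3,4,6}
depth(3)=2, e.g. tau·a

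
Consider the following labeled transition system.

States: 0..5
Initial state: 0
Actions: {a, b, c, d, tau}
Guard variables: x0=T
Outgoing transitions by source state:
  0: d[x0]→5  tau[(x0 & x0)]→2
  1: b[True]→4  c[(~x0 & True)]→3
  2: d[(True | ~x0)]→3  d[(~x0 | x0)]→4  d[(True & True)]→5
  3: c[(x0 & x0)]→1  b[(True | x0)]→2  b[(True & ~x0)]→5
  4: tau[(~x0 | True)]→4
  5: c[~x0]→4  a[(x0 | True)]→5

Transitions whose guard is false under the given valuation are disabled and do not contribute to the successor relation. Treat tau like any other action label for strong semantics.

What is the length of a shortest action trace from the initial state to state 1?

Breadth-first toward 1:
  L0 = {0}
  L1 = {2,5}
  L2 = {3,4}
  L3 = {1}
depth(1)=3, e.g. tau·d·c

Answer: 3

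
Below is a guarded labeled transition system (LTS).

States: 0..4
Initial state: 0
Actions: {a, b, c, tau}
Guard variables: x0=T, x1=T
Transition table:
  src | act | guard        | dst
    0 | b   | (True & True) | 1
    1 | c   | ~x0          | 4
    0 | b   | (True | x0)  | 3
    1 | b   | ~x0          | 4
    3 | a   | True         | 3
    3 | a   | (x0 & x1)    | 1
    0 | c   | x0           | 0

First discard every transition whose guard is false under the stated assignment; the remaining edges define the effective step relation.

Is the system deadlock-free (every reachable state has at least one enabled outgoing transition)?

Reachable = {0,1,3}
  0: b→1  b→3  c→0  [deg 3]
  1: ∅  [no exit]
  3: a→1  a→3  [deg 2]
Path to 1: b

Answer: DEADLOCK at state 1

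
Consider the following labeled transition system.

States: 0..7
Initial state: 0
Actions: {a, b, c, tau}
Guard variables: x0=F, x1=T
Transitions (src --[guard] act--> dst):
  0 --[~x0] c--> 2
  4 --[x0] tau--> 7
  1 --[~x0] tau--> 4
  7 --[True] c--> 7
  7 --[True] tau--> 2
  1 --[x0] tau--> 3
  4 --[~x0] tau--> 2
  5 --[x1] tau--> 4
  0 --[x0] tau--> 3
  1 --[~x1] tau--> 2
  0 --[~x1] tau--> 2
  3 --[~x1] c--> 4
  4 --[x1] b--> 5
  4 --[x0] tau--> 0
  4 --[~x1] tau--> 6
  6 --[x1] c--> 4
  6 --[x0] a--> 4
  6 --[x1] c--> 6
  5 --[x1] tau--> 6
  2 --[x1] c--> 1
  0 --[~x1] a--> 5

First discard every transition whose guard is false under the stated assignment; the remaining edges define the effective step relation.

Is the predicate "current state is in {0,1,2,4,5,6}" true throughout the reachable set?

Safe = {0,1,2,4,5,6}
R = {0,1,2,4,5,6}
  0: ok
  1: ok
  2: ok
  4: ok
  5: ok
  6: ok

Answer: INVARIANT HOLDS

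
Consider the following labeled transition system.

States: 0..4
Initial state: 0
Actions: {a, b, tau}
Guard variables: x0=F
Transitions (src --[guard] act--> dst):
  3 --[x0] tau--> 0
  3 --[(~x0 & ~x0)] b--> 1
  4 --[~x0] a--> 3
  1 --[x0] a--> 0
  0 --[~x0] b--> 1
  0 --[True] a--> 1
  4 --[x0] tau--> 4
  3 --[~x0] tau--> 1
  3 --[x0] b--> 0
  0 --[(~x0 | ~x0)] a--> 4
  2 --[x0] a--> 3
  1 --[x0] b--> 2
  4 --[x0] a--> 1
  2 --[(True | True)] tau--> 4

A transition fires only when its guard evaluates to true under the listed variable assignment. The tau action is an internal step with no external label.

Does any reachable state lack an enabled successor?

Reachable = {0,1,3,4}
  0: a→1  a→4  b→1  [3 exit(s)]
  1: ∅  [no exit]
  3: b→1  tau→1  [2 exit(s)]
  4: a→3  [1 exit(s)]
Path to 1: b

Answer: DEADLOCK at state 1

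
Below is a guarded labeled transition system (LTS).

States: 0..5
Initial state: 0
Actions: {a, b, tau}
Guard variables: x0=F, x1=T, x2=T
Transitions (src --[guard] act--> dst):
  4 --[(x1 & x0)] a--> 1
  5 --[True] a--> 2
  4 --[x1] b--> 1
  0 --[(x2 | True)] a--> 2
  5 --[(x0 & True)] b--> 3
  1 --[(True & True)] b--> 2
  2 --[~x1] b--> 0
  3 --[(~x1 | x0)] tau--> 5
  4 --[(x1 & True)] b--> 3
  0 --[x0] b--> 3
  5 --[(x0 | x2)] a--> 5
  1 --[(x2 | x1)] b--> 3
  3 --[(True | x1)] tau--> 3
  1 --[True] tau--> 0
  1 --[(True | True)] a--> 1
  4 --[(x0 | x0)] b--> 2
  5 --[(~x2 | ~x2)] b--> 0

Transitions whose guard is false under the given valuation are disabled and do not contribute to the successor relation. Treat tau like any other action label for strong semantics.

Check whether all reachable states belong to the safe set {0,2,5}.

Safe = {0,2,5}
R = {0,2}
  0: ✓
  2: ✓

Answer: INVARIANT HOLDS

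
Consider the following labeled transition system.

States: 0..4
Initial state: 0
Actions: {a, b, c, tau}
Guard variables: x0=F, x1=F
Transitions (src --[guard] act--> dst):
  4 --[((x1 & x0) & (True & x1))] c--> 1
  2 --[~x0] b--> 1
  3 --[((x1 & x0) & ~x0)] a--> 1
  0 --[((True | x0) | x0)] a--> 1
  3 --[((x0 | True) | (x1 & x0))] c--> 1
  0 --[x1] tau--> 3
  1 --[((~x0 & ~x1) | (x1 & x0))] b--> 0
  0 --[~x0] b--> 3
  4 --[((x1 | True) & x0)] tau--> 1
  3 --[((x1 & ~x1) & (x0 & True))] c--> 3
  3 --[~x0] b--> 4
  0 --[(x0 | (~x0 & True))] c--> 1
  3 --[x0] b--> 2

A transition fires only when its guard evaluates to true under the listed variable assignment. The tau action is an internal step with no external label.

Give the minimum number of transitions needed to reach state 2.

BFS to 2:
  depth 0: {0}
  depth 1: {1,3}
  depth 2: {4}
2 never appears.

Answer: UNREACHABLE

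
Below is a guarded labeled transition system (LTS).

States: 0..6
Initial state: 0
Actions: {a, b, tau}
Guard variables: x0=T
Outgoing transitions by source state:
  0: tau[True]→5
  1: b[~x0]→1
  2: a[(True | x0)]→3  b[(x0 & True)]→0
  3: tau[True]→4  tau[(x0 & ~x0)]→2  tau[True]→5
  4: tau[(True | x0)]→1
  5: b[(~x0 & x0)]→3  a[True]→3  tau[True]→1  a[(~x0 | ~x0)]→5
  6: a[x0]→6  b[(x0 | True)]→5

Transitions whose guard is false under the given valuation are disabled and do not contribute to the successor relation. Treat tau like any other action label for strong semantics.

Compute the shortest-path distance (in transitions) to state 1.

Answer: 2

Analysis:
Breadth-first toward 1:
  Layer 0: {0}
  Layer 1: {5}
  Layer 2: {1,3}
1 enters at depth 2; path tau·tau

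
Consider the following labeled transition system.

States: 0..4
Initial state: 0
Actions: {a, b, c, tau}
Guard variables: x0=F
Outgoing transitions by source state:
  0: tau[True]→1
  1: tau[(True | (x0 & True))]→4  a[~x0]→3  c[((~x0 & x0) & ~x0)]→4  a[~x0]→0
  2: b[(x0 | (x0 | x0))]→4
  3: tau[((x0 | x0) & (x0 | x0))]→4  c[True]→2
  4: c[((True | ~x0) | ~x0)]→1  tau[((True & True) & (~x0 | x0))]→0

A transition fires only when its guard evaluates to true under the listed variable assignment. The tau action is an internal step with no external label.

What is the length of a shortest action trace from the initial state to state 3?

Layered search for 3:
  depth 0: {0}
  depth 1: {1}
  depth 2: {3,4}
3 enters at depth 2; path tau·a

Answer: 2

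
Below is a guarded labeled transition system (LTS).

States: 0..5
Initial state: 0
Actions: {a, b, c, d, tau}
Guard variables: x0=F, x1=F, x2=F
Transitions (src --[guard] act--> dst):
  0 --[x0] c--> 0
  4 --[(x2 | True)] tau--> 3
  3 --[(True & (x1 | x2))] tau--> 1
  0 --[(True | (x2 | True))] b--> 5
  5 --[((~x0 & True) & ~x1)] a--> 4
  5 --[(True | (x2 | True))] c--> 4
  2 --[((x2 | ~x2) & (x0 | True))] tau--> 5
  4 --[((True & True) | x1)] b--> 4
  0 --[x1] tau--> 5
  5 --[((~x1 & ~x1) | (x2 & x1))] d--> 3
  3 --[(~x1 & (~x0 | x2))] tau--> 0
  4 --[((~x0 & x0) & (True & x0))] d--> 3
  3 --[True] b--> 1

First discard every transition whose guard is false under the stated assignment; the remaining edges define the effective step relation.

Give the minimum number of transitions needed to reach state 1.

Answer: 3

Trace:
Layered search for 1:
  depth 0: {0}
  depth 1: {5}
  depth 2: {3,4}
  depth 3: {1}
depth(1)=3, e.g. b·d·b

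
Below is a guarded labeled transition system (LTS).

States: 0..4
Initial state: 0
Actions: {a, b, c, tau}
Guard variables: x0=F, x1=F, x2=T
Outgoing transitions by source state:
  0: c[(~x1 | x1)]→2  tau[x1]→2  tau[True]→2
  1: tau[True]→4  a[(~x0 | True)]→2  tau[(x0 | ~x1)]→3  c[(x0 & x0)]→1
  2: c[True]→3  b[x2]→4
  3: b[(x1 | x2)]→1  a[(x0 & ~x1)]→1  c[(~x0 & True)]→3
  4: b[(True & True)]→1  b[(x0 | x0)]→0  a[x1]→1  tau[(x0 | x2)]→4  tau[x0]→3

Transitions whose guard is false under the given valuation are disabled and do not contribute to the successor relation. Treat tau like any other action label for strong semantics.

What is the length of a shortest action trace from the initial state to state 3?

Answer: 2

Analysis:
Layered search for 3:
  Layer 0: {0}
  Layer 1: {2}
  Layer 2: {3,4}
first hit 3 at d=2 via c·c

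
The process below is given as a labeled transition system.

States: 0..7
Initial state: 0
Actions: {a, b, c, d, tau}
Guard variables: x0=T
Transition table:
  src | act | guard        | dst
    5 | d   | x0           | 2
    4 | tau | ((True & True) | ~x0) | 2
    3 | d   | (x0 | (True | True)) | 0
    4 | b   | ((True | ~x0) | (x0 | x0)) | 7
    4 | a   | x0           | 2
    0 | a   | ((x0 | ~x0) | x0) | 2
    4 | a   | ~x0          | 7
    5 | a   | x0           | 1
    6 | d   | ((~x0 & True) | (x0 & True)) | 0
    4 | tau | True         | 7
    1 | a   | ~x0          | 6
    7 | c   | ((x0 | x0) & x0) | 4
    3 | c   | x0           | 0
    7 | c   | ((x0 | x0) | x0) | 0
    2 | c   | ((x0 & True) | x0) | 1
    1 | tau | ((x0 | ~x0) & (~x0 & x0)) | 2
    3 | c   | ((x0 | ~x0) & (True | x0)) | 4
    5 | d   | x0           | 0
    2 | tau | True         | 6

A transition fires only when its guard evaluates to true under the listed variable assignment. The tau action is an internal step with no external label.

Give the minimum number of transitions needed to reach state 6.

Breadth-first toward 6:
  Layer 0: {0}
  Layer 1: {2}
  Layer 2: {1,6}
6 enters at depth 2; path a·tau

Answer: 2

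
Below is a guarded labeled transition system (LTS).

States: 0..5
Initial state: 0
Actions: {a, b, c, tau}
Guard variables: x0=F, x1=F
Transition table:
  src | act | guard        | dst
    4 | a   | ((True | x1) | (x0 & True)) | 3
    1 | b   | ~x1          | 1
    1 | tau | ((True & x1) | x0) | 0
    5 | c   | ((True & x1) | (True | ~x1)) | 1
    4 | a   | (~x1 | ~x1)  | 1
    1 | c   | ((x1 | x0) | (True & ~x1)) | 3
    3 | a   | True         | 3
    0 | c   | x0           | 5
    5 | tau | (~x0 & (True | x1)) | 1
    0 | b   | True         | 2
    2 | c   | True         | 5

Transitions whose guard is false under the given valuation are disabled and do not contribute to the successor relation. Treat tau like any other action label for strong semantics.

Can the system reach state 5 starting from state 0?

Answer: REACHABLE

Working:
Guard filter leaves 9 enabled edge(s).
depth 0: {0}
depth 1: {2}  cumulative {0,2}
depth 2: {5}  cumulative {0,2,5}
depth 3: {1}  cumulative {0,1,2,5}
depth 4: {3}  cumulative {0,1,2,3,5}
Reachable = {0,1,2,3,5}
witness 5: b·c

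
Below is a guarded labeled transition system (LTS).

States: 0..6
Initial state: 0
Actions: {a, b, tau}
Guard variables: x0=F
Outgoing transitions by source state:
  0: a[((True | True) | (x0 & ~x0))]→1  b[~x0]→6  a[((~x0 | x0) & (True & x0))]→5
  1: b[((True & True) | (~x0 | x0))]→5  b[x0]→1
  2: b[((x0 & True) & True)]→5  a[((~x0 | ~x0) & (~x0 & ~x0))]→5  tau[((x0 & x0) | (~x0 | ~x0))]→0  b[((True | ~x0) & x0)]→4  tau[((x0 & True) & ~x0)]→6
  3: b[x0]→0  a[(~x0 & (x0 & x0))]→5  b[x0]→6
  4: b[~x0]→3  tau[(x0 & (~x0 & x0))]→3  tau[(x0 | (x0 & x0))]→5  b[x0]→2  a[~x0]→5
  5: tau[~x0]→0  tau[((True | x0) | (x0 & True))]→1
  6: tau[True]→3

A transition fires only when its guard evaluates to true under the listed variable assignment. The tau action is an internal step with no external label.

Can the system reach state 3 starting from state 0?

Answer: REACHABLE

Trace:
10 transition(s) survive guard evaluation.
depth 0: {0}
depth 1: {1,6}  now seen {0,1,6}
depth 2: {3,5}  now seen {0,1,3,5,6}
R = {0,1,3,5,6}
witness 3: b·tau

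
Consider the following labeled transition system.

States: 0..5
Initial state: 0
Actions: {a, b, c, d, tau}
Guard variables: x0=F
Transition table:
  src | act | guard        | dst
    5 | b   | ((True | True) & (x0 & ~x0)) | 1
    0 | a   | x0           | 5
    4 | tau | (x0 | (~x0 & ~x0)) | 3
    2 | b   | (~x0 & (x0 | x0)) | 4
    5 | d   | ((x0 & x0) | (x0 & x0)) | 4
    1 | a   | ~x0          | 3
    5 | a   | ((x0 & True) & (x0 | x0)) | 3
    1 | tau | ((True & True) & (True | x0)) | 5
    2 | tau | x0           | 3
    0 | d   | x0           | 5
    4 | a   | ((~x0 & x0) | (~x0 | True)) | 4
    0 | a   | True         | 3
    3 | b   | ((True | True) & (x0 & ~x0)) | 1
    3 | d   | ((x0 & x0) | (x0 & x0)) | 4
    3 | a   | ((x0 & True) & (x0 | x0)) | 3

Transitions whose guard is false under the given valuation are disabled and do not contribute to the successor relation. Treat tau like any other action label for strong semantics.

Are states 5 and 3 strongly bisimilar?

Compute ~ classes (split until stable):
  P[0] = {{0,1,2,3,4,5}}
  P[1] = {{0},{1,4},{2,3,5}}
  P[2] = {{0},{1},{2,3,5},{4}}
4 equivalence class(es) (converged in 3)
class of 5: {2,3,5}; class of 3: {2,3,5}

Answer: BISIMILAR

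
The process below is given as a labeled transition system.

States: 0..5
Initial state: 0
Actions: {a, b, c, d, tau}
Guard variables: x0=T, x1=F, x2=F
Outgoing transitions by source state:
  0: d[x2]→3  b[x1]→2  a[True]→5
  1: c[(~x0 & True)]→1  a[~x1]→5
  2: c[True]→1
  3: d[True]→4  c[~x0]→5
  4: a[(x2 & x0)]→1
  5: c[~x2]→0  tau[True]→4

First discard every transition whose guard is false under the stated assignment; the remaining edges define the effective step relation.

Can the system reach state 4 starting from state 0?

Answer: REACHABLE

Working:
After dropping false guards: 6 live edges.
depth 0: {0}
depth 1: {5}  cumulative {0,5}
depth 2: {4}  cumulative {0,4,5}
Reachable = {0,4,5}
Path to 4: a·tau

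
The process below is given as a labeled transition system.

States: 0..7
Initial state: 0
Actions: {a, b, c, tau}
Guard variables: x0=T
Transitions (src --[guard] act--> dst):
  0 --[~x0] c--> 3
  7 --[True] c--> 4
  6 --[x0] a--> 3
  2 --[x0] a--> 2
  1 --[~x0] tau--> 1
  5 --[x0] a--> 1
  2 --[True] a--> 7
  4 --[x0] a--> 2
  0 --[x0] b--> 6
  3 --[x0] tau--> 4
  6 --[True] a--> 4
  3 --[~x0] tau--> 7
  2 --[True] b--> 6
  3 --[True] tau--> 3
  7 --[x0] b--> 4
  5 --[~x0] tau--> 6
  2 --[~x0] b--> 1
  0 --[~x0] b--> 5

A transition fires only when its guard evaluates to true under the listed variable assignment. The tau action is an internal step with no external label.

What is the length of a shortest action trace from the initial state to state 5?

BFS to 5:
  L0 = {0}
  L1 = {6}
  L2 = {3,4}
  L3 = {2}
  L4 = {7}
5 never appears.

Answer: UNREACHABLE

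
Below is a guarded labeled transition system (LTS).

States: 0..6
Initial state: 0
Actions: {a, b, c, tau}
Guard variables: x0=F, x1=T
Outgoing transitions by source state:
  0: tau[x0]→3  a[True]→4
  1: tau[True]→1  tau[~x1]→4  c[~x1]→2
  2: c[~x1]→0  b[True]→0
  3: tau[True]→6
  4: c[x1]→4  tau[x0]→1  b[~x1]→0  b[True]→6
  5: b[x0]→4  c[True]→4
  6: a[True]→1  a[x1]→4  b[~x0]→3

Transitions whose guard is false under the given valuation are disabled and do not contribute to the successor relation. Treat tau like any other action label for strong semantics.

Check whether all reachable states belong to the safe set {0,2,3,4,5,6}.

Allowed set {0,2,3,4,5,6}
Reachable = {0,1,3,4,6}
  0: ✓
  1: VIOLATES
  3: ✓
  4: ✓
  6: ✓
witness against invariant: a·b·a → 1

Answer: INVARIANT VIOLATED at state 1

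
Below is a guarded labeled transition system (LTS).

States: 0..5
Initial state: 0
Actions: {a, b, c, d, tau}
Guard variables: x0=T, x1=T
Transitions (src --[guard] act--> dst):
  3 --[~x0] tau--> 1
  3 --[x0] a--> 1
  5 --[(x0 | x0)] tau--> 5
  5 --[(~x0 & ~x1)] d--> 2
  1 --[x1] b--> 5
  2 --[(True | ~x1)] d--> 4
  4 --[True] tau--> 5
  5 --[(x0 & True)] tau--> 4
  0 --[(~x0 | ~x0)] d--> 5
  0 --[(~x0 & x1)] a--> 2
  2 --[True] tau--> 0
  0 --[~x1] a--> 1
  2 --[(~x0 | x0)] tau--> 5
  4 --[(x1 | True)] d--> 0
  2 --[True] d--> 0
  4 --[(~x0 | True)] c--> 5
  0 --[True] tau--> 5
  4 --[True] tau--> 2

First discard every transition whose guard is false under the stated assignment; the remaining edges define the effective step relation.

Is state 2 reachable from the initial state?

13 transition(s) survive guard evaluation.
Layer 0: {0}
Layer 1: {5}  cumulative {0,5}
Layer 2: {4}  cumulative {0,4,5}
Layer 3: {2}  cumulative {0,2,4,5}
Reachable = {0,2,4,5}
Path to 2: tau·tau·tau

Answer: REACHABLE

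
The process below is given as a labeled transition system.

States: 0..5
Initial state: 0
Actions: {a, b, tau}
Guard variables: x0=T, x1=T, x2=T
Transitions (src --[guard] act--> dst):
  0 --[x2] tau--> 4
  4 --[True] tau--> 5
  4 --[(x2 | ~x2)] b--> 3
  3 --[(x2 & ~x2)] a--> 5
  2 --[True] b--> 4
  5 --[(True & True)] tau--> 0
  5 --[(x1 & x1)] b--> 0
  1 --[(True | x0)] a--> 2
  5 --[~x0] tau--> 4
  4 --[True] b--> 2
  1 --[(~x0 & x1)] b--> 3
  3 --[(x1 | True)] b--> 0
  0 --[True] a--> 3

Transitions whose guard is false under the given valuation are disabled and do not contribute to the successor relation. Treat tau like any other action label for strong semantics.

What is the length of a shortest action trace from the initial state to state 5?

Layered search for 5:
  depth 0: {0}
  depth 1: {3,4}
  depth 2: {2,5}
5 enters at depth 2; path tau·tau

Answer: 2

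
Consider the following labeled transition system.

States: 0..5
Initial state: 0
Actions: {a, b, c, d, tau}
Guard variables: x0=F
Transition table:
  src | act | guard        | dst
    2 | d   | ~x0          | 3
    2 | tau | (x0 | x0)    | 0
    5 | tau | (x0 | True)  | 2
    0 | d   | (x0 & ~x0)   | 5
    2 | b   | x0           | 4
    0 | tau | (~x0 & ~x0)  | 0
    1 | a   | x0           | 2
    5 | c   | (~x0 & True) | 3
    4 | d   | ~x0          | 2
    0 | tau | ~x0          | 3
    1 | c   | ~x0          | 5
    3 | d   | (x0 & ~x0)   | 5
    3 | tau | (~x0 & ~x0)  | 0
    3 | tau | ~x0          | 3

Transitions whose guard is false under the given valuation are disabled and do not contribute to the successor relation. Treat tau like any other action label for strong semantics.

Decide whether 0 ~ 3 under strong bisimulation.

Answer: BISIMILAR

Analysis:
Refine partition for ~:
  P[0] = {{0,1,2,3,4,5}}
  P[1] = {{0,3},{1},{2,4},{5}}
  P[2] = {{0,3},{1},{2},{4},{5}}
stable after 3 split(s): 5 block(s)
[0]={0,3}  [3]={0,3}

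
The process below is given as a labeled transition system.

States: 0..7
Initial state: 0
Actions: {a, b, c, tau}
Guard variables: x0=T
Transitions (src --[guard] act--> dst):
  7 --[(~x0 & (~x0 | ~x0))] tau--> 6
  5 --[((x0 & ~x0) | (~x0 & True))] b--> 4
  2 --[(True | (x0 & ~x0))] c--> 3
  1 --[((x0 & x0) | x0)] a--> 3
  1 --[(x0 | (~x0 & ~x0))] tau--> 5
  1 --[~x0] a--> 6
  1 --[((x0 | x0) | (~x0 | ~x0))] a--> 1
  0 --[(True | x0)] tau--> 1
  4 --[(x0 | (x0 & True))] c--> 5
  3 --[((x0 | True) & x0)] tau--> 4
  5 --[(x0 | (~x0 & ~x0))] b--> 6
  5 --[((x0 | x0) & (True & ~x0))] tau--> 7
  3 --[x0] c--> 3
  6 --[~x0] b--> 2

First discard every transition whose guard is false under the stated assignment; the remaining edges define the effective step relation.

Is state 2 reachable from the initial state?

After dropping false guards: 9 live edges.
L0 = {0}
L1 = {1}  cumulative {0,1}
L2 = {3,5}  cumulative {0,1,3,5}
L3 = {4,6}  cumulative {0,1,3,4,5,6}
Reachable = {0,1,3,4,5,6}

Answer: UNREACHABLE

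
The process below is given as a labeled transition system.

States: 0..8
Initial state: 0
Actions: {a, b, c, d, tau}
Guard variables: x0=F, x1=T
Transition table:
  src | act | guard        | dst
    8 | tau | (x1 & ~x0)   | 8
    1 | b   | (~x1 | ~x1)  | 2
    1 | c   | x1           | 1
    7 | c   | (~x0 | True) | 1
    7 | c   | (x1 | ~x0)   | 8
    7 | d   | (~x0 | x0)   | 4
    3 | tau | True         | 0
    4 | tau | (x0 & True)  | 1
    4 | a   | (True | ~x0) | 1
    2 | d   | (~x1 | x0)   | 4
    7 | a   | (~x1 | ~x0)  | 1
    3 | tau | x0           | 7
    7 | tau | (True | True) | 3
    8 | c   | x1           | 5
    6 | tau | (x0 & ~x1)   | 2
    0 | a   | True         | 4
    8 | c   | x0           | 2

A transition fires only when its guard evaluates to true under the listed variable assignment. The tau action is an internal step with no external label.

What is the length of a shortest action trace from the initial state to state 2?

Answer: UNREACHABLE

Working:
Breadth-first toward 2:
  depth 0: {0}
  depth 1: {4}
  depth 2: {1}
2 never appears.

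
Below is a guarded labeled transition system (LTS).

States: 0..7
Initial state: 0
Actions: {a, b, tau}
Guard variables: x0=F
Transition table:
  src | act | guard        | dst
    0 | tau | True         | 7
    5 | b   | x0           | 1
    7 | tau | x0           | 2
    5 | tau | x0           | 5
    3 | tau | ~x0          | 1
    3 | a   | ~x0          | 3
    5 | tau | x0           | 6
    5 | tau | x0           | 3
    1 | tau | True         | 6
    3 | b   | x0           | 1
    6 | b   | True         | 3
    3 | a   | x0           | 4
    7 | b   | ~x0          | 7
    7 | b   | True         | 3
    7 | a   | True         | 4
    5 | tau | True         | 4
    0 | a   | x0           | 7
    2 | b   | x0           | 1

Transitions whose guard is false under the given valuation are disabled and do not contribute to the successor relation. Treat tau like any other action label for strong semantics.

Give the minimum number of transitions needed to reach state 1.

Breadth-first toward 1:
  L0 = {0}
  L1 = {7}
  L2 = {3,4}
  L3 = {1}
depth(1)=3, e.g. tau·b·tau

Answer: 3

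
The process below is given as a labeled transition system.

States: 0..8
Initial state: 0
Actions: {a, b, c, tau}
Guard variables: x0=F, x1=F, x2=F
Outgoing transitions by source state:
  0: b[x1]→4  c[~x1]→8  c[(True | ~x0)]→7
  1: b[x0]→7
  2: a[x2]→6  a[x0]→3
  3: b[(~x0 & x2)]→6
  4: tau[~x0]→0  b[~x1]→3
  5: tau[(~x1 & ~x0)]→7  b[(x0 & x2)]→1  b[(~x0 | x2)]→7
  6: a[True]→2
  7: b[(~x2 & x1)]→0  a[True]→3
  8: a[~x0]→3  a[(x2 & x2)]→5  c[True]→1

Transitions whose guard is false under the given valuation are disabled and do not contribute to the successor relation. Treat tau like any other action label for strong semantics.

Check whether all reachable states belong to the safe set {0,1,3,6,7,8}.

Answer: INVARIANT HOLDS

Analysis:
Safe = {0,1,3,6,7,8}
Reach set: {0,1,3,7,8}
  0: ✓
  1: ✓
  3: ✓
  7: ✓
  8: ✓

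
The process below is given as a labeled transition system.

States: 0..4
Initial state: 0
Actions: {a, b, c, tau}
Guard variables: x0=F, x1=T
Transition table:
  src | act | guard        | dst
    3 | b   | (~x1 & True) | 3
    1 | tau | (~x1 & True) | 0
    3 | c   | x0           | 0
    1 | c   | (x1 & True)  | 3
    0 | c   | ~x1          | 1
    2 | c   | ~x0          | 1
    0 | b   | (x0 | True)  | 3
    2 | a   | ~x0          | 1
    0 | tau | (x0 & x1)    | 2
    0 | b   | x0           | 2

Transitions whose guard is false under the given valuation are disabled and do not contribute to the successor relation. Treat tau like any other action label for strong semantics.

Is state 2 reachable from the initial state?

Answer: UNREACHABLE

Analysis:
Guard filter leaves 4 enabled edge(s).
depth 0: {0}
depth 1: {3}  cumulative {0,3}
R = {0,3}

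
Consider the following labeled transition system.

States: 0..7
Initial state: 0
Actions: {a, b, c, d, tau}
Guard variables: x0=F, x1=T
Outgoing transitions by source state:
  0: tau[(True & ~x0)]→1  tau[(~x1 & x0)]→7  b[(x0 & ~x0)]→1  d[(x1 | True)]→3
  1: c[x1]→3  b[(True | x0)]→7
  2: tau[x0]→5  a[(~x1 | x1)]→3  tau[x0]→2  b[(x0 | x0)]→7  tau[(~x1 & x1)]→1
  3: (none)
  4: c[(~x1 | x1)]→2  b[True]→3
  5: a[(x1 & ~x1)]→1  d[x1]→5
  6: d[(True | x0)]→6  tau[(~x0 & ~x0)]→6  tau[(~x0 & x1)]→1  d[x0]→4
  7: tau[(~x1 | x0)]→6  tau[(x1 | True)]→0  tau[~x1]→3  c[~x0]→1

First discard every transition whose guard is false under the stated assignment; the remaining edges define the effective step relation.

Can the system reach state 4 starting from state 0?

13 transition(s) survive guard evaluation.
depth 0: {0}
depth 1: {1,3}  total {0,1,3}
depth 2: {7}  total {0,1,3,7}
Reachable = {0,1,3,7}

Answer: UNREACHABLE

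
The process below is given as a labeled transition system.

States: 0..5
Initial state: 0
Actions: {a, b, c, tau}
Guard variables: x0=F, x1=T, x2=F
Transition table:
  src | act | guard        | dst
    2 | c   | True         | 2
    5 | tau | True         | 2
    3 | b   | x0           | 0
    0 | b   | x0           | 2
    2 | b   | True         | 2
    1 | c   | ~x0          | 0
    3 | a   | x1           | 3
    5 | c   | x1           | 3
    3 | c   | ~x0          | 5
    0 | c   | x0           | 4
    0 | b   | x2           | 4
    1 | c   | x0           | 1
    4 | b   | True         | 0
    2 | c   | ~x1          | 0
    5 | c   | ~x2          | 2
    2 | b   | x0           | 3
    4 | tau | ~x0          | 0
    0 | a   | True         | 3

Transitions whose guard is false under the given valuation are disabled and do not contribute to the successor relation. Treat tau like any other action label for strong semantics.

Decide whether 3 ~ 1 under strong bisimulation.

Answer: NOT BISIMILAR

Trace:
Bisimulation quotient by refinement:
  π0 = {{0,1,2,3,4,5}}
  π1 = {{0},{1},{2},{3},{4},{5}}
stable after 2 split(s): 6 block(s)
[3]={3}  [1]={1}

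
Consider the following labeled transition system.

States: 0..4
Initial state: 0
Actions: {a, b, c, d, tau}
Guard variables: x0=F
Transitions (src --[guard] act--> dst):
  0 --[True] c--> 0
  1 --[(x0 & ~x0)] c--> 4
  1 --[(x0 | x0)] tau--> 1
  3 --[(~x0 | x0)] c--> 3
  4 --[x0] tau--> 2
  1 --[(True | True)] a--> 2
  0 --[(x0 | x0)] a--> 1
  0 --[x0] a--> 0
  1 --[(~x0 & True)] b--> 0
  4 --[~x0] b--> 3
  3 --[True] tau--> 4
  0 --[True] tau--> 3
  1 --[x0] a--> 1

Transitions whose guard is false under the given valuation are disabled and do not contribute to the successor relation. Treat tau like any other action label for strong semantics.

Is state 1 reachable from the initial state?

Answer: UNREACHABLE

Working:
Guard filter leaves 7 enabled edge(s).
Layer 0: {0}
Layer 1: {3}  now seen {0,3}
Layer 2: {4}  now seen {0,3,4}
Reachable = {0,3,4}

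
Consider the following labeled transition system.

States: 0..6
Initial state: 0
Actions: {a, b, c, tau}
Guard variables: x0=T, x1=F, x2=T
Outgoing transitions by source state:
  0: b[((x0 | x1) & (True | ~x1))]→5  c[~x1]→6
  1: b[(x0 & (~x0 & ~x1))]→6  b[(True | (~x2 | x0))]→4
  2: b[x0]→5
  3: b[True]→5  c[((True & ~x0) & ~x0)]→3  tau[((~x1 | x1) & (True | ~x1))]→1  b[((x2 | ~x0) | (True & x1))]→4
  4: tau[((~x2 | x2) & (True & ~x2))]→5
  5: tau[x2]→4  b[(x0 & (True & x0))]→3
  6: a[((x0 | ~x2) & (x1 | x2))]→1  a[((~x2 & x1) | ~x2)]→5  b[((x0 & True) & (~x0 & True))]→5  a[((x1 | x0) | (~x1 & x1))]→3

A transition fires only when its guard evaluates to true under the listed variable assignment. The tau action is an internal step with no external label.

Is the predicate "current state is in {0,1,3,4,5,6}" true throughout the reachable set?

Answer: INVARIANT HOLDS

Working:
Safe = {0,1,3,4,5,6}
Reach set: {0,1,3,4,5,6}
  0: safe
  1: safe
  3: safe
  4: safe
  5: safe
  6: safe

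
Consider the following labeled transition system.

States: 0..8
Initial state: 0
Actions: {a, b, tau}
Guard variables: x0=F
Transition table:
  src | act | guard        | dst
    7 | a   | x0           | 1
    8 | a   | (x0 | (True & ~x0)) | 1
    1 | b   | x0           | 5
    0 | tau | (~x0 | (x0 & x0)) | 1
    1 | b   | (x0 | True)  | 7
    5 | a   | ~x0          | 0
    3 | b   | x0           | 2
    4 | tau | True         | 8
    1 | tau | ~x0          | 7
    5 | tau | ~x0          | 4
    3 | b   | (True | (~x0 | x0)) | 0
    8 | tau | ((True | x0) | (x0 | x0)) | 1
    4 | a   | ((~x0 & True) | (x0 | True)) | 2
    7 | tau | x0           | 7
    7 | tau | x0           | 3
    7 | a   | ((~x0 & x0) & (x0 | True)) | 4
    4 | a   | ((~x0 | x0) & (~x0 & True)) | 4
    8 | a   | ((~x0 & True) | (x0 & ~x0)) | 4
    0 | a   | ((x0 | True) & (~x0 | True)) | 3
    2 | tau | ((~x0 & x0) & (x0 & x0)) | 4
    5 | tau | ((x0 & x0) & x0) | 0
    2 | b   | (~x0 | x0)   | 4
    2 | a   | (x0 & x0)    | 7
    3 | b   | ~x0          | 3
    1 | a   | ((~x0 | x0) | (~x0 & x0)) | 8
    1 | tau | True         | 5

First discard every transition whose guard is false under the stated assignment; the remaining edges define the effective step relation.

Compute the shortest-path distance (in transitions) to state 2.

Answer: 4

Working:
Layered search for 2:
  L0 = {0}
  L1 = {1,3}
  L2 = {5,7,8}
  L3 = {4}
  L4 = {2}
2 enters at depth 4; path tau·a·a·a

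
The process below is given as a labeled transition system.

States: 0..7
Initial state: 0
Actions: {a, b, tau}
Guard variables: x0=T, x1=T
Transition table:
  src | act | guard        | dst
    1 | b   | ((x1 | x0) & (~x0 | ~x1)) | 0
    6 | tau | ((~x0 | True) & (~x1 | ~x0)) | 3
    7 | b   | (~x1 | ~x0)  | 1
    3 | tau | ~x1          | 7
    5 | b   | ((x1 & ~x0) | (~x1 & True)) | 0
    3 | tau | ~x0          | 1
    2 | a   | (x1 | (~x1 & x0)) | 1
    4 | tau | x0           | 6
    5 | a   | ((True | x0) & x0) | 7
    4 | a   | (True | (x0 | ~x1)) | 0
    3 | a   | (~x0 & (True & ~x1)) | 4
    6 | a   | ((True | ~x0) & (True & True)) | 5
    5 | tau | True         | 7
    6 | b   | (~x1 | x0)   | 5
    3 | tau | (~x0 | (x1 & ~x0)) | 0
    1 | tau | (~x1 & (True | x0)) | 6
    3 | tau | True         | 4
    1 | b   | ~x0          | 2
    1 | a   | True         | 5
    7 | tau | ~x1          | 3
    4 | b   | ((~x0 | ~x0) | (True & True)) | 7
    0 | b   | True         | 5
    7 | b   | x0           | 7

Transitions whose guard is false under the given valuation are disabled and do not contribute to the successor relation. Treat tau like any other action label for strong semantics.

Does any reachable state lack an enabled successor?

R = {0,5,7}
  0: b→5  [1 exit(s)]
  5: a→7  tau→7  [2 exit(s)]
  7: b→7  [1 exit(s)]

Answer: DEADLOCK-FREE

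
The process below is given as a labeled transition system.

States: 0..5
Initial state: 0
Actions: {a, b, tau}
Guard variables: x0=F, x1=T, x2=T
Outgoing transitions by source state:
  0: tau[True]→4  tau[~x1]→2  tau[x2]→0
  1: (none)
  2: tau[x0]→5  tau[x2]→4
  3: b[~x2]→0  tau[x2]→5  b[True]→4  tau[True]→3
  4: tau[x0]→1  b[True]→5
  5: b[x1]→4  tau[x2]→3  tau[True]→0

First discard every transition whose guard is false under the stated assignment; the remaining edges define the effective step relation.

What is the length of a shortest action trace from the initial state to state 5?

Answer: 2

Analysis:
Layered search for 5:
  Layer 0: {0}
  Layer 1: {4}
  Layer 2: {5}
5 enters at depth 2; path tau·b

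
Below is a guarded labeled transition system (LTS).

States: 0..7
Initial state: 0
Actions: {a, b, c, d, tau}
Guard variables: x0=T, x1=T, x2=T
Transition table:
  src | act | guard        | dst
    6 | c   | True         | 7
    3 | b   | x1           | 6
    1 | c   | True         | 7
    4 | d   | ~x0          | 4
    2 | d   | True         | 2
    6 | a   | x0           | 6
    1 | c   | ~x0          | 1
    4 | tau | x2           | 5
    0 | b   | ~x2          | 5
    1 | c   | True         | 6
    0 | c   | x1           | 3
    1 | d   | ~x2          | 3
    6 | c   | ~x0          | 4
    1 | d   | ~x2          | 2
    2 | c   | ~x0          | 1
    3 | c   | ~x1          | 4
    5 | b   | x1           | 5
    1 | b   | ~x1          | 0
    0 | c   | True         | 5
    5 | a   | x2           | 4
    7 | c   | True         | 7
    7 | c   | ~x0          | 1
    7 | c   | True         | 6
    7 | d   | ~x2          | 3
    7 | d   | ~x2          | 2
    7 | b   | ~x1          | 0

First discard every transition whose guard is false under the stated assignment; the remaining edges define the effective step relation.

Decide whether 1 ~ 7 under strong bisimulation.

Answer: BISIMILAR

Analysis:
Bisimulation quotient by refinement:
  round 0: {{0,1,2,3,4,5,6,7}}
  round 1: {{0,1,7},{2},{3},{4},{5},{6}}
  round 2: {{0},{1,7},{2},{3},{4},{5},{6}}
stable after 3 split(s): 7 block(s)
[1]={1,7}  [7]={1,7}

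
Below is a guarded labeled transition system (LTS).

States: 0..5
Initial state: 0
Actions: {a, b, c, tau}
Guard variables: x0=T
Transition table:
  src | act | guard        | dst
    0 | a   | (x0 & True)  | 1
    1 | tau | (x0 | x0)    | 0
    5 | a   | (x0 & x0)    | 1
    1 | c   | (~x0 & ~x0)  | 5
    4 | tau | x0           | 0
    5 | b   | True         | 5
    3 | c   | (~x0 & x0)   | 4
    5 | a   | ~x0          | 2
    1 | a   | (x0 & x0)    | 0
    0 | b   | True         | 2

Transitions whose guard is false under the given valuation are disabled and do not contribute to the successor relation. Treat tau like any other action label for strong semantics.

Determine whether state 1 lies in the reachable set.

Answer: REACHABLE

Trace:
After dropping false guards: 7 live edges.
Layer 0: {0}
Layer 1: {1,2}  now seen {0,1,2}
Reach set: {0,1,2}
Path to 1: a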